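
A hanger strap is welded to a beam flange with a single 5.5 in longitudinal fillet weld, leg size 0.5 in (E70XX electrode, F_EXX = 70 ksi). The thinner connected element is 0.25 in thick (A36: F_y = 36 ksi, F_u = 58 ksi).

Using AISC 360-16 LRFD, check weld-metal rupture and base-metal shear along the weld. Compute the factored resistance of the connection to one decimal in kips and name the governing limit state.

29.7 kips (base-metal shear governs)

Weld metal: throat = 0.707×0.5 = 0.3535 in, L = 5.5 in. φR_n = 0.75 × 0.6 × 70 × 0.3535 × 5.5 = 61.2 kips.
Base metal shear (0.25 in plate): yield φR_n = 1.0×0.6×36×0.25×5.5 = 29.7 kips; rupture φR_n = 0.75×0.6×58×0.25×5.5 = 35.9 kips; take 29.7 kips (yield).
Governing: min(61.2, 29.7) = 29.7 kips → base-metal shear.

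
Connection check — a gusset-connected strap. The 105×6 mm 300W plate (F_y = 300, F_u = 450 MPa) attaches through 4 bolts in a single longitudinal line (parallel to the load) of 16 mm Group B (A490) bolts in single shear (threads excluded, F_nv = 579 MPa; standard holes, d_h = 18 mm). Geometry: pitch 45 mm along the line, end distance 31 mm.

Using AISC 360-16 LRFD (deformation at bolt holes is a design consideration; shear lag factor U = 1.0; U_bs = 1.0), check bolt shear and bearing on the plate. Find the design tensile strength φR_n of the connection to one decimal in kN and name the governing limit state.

250.3 kN (bearing governs)

Bolt shear: A_b = π(16)²/4 = 201.06 mm². φR_n = 0.75 × 579 × 201.06 × 4 × 1 = 349.2 kN.
Bearing (6 mm plate, F_u = 450 MPa): end bolts L_c = 31 − 18/2 = 22, R_n = min(1.2×22×6×450, 2.4×16×6×450) = 71.28 kN/bolt; interior L_c = 45 − 18 = 27, R_n = 87.48 kN/bolt. φR_n = 0.75 × (1×71.28 + 3×87.48) = 250.3 kN.
Governing: min(349.2, 250.3) = 250.3 kN → bearing.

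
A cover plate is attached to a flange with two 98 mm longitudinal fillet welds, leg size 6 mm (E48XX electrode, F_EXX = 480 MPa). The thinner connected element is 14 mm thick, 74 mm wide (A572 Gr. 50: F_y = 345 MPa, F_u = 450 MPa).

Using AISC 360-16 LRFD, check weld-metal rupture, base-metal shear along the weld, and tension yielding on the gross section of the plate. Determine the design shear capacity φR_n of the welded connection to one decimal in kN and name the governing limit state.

179.6 kN (weld metal governs)

Weld metal: throat = 0.707×6 = 4.242 mm, L = 2×98 = 196 mm. φR_n = 0.75 × 0.6 × 480 × 4.242 × 196 = 179.6 kN.
Base metal shear (14 mm plate): yield φR_n = 1.0×0.6×345×14×196 = 568.0 kN; rupture φR_n = 0.75×0.6×450×14×196 = 555.7 kN; take 555.7 kN (rupture).
Tension yield (gross): A_g = 74×14 = 1036 mm². φR_n = 0.90 × 345 × 1036 = 321.7 kN.
Governing: min(179.6, 555.7, 321.7) = 179.6 kN → weld metal.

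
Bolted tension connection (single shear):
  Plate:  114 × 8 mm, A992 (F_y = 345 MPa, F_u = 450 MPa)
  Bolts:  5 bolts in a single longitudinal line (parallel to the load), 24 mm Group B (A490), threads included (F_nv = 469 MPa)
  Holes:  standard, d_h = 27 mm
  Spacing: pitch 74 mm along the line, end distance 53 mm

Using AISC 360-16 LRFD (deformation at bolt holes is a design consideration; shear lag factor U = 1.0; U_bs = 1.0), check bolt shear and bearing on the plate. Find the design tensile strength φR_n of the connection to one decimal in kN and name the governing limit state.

Bolt shear: A_b = π(24)²/4 = 452.39 mm². φR_n = 0.75 × 469 × 452.39 × 5 × 1 = 795.6 kN.
Bearing (8 mm plate, F_u = 450 MPa): end bolts L_c = 53 − 27/2 = 39.5, R_n = min(1.2×39.5×8×450, 2.4×24×8×450) = 170.64 kN/bolt; interior L_c = 74 − 27 = 47, R_n = 203.04 kN/bolt. φR_n = 0.75 × (1×170.64 + 4×203.04) = 737.1 kN.
Governing: min(795.6, 737.1) = 737.1 kN → bearing.

737.1 kN (bearing governs)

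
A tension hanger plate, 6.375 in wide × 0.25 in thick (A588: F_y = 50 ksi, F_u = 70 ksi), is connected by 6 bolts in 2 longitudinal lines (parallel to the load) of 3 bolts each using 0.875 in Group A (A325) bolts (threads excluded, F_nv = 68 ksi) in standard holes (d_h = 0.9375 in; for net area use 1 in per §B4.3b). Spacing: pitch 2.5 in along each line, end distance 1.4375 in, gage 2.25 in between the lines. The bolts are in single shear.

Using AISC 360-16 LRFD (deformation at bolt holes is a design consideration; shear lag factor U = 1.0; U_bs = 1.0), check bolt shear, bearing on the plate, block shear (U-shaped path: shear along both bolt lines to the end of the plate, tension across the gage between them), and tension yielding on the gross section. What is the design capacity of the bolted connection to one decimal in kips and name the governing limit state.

Bolt shear: A_b = π(0.875)²/4 = 0.60132 in². φR_n = 0.75 × 68 × 0.60132 × 6 × 1 = 184.0 kips.
Bearing (0.25 in plate, F_u = 70 ksi): end bolts L_c = 1.4375 − 0.9375/2 = 0.96875, R_n = min(1.2×0.96875×0.25×70, 2.4×0.875×0.25×70) = 20.344 kips/bolt; interior L_c = 2.5 − 0.9375 = 1.5625, R_n = 32.813 kips/bolt. φR_n = 0.75 × (2×20.344 + 4×32.813) = 129.0 kips.
Block shear: shear path 2×[1.4375+2×2.5] = 2×6.4375 in, A_gv = 3.2188, A_nv = 2×(6.4375 − 2.5×1)×0.25 = 1.9688 in²; tension across gage: (2.25 − 1×1)×0.25 = 0.3125 in². R_n = min(0.6×70×1.9688, 0.6×50×3.2188) + 1.0×70×0.3125 = min(82.69, 96.564) + 21.875 = 104.57 kips. φR_n = 0.75 × 104.57 = 78.4 kips.
Tension yield (gross): A_g = 6.375×0.25 = 1.5938 in². φR_n = 0.90 × 50 × 1.5938 = 71.7 kips.
Governing: min(184.0, 129.0, 78.4, 71.7) = 71.7 kips → gross-section yield.

71.7 kips (gross-section yield governs)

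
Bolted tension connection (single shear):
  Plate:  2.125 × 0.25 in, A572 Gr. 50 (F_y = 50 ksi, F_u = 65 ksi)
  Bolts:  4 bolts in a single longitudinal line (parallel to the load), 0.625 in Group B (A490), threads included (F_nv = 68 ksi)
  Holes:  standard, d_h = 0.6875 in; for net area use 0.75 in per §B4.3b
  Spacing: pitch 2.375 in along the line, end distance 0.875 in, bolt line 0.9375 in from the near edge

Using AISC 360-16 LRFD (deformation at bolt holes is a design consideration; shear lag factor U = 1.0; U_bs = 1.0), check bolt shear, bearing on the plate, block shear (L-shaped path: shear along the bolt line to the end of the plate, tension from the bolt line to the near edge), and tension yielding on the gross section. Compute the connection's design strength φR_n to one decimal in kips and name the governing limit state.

Bolt shear: A_b = π(0.625)²/4 = 0.3068 in². φR_n = 0.75 × 68 × 0.3068 × 4 × 1 = 62.6 kips.
Bearing (0.25 in plate, F_u = 65 ksi): end bolts L_c = 0.875 − 0.6875/2 = 0.53125, R_n = min(1.2×0.53125×0.25×65, 2.4×0.625×0.25×65) = 10.359 kips/bolt; interior L_c = 2.375 − 0.6875 = 1.6875, R_n = 24.375 kips/bolt. φR_n = 0.75 × (1×10.359 + 3×24.375) = 62.6 kips.
Block shear: shear path 1×[0.875+3×2.375] = 1×8 in, A_gv = 2, A_nv = 1×(8 − 3.5×0.75)×0.25 = 1.3438 in²; tension to near edge: (0.9375 − 0.5×0.75)×0.25 = 0.14063 in². R_n = min(0.6×65×1.3438, 0.6×50×2) + 1.0×65×0.14063 = min(52.408, 60) + 9.141 = 61.549 kips. φR_n = 0.75 × 61.549 = 46.2 kips.
Tension yield (gross): A_g = 2.125×0.25 = 0.53125 in². φR_n = 0.90 × 50 × 0.53125 = 23.9 kips.
Governing: min(62.6, 62.6, 46.2, 23.9) = 23.9 kips → gross-section yield.

23.9 kips (gross-section yield governs)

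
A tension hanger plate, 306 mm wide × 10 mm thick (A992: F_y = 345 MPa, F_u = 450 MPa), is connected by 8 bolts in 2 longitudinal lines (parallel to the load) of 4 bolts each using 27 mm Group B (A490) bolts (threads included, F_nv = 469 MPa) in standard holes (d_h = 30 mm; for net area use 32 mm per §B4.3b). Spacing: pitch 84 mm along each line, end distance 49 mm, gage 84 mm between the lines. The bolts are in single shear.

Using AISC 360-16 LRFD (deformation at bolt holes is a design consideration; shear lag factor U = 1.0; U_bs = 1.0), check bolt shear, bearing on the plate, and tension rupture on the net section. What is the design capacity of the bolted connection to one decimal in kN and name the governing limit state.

Bolt shear: A_b = π(27)²/4 = 572.56 mm². φR_n = 0.75 × 469 × 572.56 × 8 × 1 = 1611.2 kN.
Bearing (10 mm plate, F_u = 450 MPa): end bolts L_c = 49 − 30/2 = 34, R_n = min(1.2×34×10×450, 2.4×27×10×450) = 183.6 kN/bolt; interior L_c = 84 − 30 = 54, R_n = 291.6 kN/bolt. φR_n = 0.75 × (2×183.6 + 6×291.6) = 1587.6 kN.
Tension rupture (net): A_n = (306 − 2×32)×10 = 2420 mm² (U = 1.0, A_e = A_n). φR_n = 0.75 × 450 × 2420 = 816.8 kN.
Governing: min(1611.2, 1587.6, 816.8) = 816.8 kN → net-section rupture.

816.8 kN (net-section rupture governs)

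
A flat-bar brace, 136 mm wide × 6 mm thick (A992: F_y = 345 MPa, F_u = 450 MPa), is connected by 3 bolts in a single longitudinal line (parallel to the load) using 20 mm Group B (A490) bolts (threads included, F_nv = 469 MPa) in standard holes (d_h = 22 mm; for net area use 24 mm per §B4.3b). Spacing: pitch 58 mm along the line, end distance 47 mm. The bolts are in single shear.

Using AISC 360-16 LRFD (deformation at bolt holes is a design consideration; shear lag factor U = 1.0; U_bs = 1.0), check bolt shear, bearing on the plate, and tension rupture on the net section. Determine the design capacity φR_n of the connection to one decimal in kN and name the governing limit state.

Bolt shear: A_b = π(20)²/4 = 314.16 mm². φR_n = 0.75 × 469 × 314.16 × 3 × 1 = 331.5 kN.
Bearing (6 mm plate, F_u = 450 MPa): end bolts L_c = 47 − 22/2 = 36, R_n = min(1.2×36×6×450, 2.4×20×6×450) = 116.64 kN/bolt; interior L_c = 58 − 22 = 36, R_n = 116.64 kN/bolt. φR_n = 0.75 × (1×116.64 + 2×116.64) = 262.4 kN.
Tension rupture (net): A_n = (136 − 1×24)×6 = 672 mm² (U = 1.0, A_e = A_n). φR_n = 0.75 × 450 × 672 = 226.8 kN.
Governing: min(331.5, 262.4, 226.8) = 226.8 kN → net-section rupture.

226.8 kN (net-section rupture governs)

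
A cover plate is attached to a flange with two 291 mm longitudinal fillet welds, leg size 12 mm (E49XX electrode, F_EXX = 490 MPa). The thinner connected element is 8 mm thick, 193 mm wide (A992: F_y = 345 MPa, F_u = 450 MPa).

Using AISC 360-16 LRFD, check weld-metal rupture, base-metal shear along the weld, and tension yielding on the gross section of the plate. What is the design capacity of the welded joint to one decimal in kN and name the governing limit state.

479.4 kN (gross-section yield governs)

Weld metal: throat = 0.707×12 = 8.484 mm, L = 2×291 = 582 mm. φR_n = 0.75 × 0.6 × 490 × 8.484 × 582 = 1088.8 kN.
Base metal shear (8 mm plate): yield φR_n = 1.0×0.6×345×8×582 = 963.8 kN; rupture φR_n = 0.75×0.6×450×8×582 = 942.8 kN; take 942.8 kN (rupture).
Tension yield (gross): A_g = 193×8 = 1544 mm². φR_n = 0.90 × 345 × 1544 = 479.4 kN.
Governing: min(1088.8, 942.8, 479.4) = 479.4 kN → gross-section yield.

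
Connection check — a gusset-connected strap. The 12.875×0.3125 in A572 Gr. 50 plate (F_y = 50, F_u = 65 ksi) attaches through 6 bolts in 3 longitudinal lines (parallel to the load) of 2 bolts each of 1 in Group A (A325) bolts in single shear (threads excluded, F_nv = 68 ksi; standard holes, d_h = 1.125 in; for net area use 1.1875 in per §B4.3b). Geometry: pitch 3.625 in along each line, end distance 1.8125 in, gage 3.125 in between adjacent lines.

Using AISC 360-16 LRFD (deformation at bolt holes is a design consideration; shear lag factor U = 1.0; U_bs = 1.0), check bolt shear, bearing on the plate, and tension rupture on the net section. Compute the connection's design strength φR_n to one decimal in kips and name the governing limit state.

141.9 kips (net-section rupture governs)

Bolt shear: A_b = π(1)²/4 = 0.7854 in². φR_n = 0.75 × 68 × 0.7854 × 6 × 1 = 240.3 kips.
Bearing (0.3125 in plate, F_u = 65 ksi): end bolts L_c = 1.8125 − 1.125/2 = 1.25, R_n = min(1.2×1.25×0.3125×65, 2.4×1×0.3125×65) = 30.469 kips/bolt; interior L_c = 3.625 − 1.125 = 2.5, R_n = 48.75 kips/bolt. φR_n = 0.75 × (3×30.469 + 3×48.75) = 178.2 kips.
Tension rupture (net): A_n = (12.875 − 3×1.1875)×0.3125 = 2.9102 in² (U = 1.0, A_e = A_n). φR_n = 0.75 × 65 × 2.9102 = 141.9 kips.
Governing: min(240.3, 178.2, 141.9) = 141.9 kips → net-section rupture.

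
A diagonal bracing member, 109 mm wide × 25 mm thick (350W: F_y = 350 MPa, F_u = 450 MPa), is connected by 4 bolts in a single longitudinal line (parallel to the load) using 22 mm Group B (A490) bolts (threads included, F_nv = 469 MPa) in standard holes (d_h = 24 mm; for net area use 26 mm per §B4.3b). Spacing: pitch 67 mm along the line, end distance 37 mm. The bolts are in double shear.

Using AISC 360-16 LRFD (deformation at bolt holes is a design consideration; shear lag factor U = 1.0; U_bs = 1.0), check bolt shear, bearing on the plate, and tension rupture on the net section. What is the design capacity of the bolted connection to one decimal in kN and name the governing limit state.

Bolt shear: A_b = π(22)²/4 = 380.13 mm². φR_n = 0.75 × 469 × 380.13 × 4 × 2 = 1069.7 kN.
Bearing (25 mm plate, F_u = 450 MPa): end bolts L_c = 37 − 24/2 = 25, R_n = min(1.2×25×25×450, 2.4×22×25×450) = 337.5 kN/bolt; interior L_c = 67 − 24 = 43, R_n = 580.5 kN/bolt. φR_n = 0.75 × (1×337.5 + 3×580.5) = 1559.3 kN.
Tension rupture (net): A_n = (109 − 1×26)×25 = 2075 mm² (U = 1.0, A_e = A_n). φR_n = 0.75 × 450 × 2075 = 700.3 kN.
Governing: min(1069.7, 1559.3, 700.3) = 700.3 kN → net-section rupture.

700.3 kN (net-section rupture governs)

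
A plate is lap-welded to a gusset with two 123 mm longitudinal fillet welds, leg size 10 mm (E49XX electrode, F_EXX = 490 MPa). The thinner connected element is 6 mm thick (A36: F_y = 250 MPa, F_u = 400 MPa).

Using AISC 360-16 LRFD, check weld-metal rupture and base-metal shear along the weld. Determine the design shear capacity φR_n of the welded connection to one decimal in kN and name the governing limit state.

Weld metal: throat = 0.707×10 = 7.07 mm, L = 2×123 = 246 mm. φR_n = 0.75 × 0.6 × 490 × 7.07 × 246 = 383.5 kN.
Base metal shear (6 mm plate): yield φR_n = 1.0×0.6×250×6×246 = 221.4 kN; rupture φR_n = 0.75×0.6×400×6×246 = 265.7 kN; take 221.4 kN (yield).
Governing: min(383.5, 221.4) = 221.4 kN → base-metal shear.

221.4 kN (base-metal shear governs)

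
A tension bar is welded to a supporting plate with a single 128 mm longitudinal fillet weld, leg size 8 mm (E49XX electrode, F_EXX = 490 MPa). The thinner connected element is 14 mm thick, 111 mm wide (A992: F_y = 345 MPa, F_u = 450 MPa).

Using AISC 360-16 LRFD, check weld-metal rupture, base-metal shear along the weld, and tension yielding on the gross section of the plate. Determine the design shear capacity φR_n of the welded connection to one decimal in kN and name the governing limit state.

Weld metal: throat = 0.707×8 = 5.656 mm, L = 128 mm. φR_n = 0.75 × 0.6 × 490 × 5.656 × 128 = 159.6 kN.
Base metal shear (14 mm plate): yield φR_n = 1.0×0.6×345×14×128 = 370.9 kN; rupture φR_n = 0.75×0.6×450×14×128 = 362.9 kN; take 362.9 kN (rupture).
Tension yield (gross): A_g = 111×14 = 1554 mm². φR_n = 0.90 × 345 × 1554 = 482.5 kN.
Governing: min(159.6, 362.9, 482.5) = 159.6 kN → weld metal.

159.6 kN (weld metal governs)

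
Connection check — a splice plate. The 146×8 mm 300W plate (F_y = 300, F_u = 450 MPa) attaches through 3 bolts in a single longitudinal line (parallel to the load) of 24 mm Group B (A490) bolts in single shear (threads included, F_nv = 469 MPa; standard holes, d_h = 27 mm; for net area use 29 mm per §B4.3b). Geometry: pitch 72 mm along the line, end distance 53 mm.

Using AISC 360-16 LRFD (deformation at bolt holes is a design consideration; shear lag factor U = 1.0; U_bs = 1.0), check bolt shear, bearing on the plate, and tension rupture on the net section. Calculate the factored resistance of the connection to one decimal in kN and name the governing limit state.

Bolt shear: A_b = π(24)²/4 = 452.39 mm². φR_n = 0.75 × 469 × 452.39 × 3 × 1 = 477.4 kN.
Bearing (8 mm plate, F_u = 450 MPa): end bolts L_c = 53 − 27/2 = 39.5, R_n = min(1.2×39.5×8×450, 2.4×24×8×450) = 170.64 kN/bolt; interior L_c = 72 − 27 = 45, R_n = 194.4 kN/bolt. φR_n = 0.75 × (1×170.64 + 2×194.4) = 419.6 kN.
Tension rupture (net): A_n = (146 − 1×29)×8 = 936 mm² (U = 1.0, A_e = A_n). φR_n = 0.75 × 450 × 936 = 315.9 kN.
Governing: min(477.4, 419.6, 315.9) = 315.9 kN → net-section rupture.

315.9 kN (net-section rupture governs)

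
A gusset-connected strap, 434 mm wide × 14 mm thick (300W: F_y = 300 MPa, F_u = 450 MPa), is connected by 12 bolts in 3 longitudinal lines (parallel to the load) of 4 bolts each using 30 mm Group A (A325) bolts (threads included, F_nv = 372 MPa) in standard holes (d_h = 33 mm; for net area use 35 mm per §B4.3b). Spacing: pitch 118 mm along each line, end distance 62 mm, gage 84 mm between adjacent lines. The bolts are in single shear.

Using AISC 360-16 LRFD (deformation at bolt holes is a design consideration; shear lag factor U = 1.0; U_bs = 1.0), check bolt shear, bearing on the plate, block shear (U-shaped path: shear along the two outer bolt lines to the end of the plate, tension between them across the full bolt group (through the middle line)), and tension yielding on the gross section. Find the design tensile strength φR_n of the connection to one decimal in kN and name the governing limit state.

Bolt shear: A_b = π(30)²/4 = 706.86 mm². φR_n = 0.75 × 372 × 706.86 × 12 × 1 = 2366.6 kN.
Bearing (14 mm plate, F_u = 450 MPa): end bolts L_c = 62 − 33/2 = 45.5, R_n = min(1.2×45.5×14×450, 2.4×30×14×450) = 343.98 kN/bolt; interior L_c = 118 − 33 = 85, R_n = 453.6 kN/bolt. φR_n = 0.75 × (3×343.98 + 9×453.6) = 3835.8 kN.
Block shear: shear path 2×[62+3×118] = 2×416 mm, A_gv = 11648, A_nv = 2×(416 − 3.5×35)×14 = 8218 mm²; tension across gage: (168 − 2×35)×14 = 1372 mm². R_n = min(0.6×450×8218, 0.6×300×11648) + 1.0×450×1372 = min(2218.9, 2096.6) + 617.4 = 2714 kN. φR_n = 0.75 × 2714 = 2035.5 kN.
Tension yield (gross): A_g = 434×14 = 6076 mm². φR_n = 0.90 × 300 × 6076 = 1640.5 kN.
Governing: min(2366.6, 3835.8, 2035.5, 1640.5) = 1640.5 kN → gross-section yield.

1640.5 kN (gross-section yield governs)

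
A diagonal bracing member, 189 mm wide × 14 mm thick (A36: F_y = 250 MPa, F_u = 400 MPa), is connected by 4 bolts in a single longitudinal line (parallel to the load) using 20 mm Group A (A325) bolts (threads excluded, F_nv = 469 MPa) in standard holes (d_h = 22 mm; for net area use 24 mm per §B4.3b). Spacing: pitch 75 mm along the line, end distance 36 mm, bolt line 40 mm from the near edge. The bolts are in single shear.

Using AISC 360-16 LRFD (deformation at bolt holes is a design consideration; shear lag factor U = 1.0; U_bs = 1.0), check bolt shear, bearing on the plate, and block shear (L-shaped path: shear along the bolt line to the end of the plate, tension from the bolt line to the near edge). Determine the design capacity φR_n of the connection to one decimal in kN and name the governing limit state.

442.0 kN (bolt shear governs)

Bolt shear: A_b = π(20)²/4 = 314.16 mm². φR_n = 0.75 × 469 × 314.16 × 4 × 1 = 442.0 kN.
Bearing (14 mm plate, F_u = 400 MPa): end bolts L_c = 36 − 22/2 = 25, R_n = min(1.2×25×14×400, 2.4×20×14×400) = 168 kN/bolt; interior L_c = 75 − 22 = 53, R_n = 268.8 kN/bolt. φR_n = 0.75 × (1×168 + 3×268.8) = 730.8 kN.
Block shear: shear path 1×[36+3×75] = 1×261 mm, A_gv = 3654, A_nv = 1×(261 − 3.5×24)×14 = 2478 mm²; tension to near edge: (40 − 0.5×24)×14 = 392 mm². R_n = min(0.6×400×2478, 0.6×250×3654) + 1.0×400×392 = min(594.72, 548.1) + 156.8 = 704.9 kN. φR_n = 0.75 × 704.9 = 528.7 kN.
Governing: min(442.0, 730.8, 528.7) = 442.0 kN → bolt shear.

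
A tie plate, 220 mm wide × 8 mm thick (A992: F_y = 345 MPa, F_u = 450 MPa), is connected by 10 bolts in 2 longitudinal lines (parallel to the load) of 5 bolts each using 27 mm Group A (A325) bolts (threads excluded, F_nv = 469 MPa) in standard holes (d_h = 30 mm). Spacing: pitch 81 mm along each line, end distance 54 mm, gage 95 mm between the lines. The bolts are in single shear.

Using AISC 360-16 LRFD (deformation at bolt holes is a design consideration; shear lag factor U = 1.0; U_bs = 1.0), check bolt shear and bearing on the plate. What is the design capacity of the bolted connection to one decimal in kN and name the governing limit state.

1574.6 kN (bearing governs)

Bolt shear: A_b = π(27)²/4 = 572.56 mm². φR_n = 0.75 × 469 × 572.56 × 10 × 1 = 2014.0 kN.
Bearing (8 mm plate, F_u = 450 MPa): end bolts L_c = 54 − 30/2 = 39, R_n = min(1.2×39×8×450, 2.4×27×8×450) = 168.48 kN/bolt; interior L_c = 81 − 30 = 51, R_n = 220.32 kN/bolt. φR_n = 0.75 × (2×168.48 + 8×220.32) = 1574.6 kN.
Governing: min(2014.0, 1574.6) = 1574.6 kN → bearing.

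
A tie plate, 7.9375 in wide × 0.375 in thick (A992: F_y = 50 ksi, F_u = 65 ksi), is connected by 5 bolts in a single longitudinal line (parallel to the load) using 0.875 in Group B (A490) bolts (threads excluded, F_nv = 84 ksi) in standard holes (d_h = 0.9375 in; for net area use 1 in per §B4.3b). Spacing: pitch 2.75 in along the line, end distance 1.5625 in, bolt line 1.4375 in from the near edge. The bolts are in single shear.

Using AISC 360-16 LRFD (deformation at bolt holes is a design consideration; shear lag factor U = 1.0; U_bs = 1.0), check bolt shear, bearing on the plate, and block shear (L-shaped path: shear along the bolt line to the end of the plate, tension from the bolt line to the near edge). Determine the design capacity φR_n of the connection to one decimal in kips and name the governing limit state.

Bolt shear: A_b = π(0.875)²/4 = 0.60132 in². φR_n = 0.75 × 84 × 0.60132 × 5 × 1 = 189.4 kips.
Bearing (0.375 in plate, F_u = 65 ksi): end bolts L_c = 1.5625 − 0.9375/2 = 1.09375, R_n = min(1.2×1.09375×0.375×65, 2.4×0.875×0.375×65) = 31.992 kips/bolt; interior L_c = 2.75 − 0.9375 = 1.8125, R_n = 51.188 kips/bolt. φR_n = 0.75 × (1×31.992 + 4×51.188) = 177.6 kips.
Block shear: shear path 1×[1.5625+4×2.75] = 1×12.5625 in, A_gv = 4.7109, A_nv = 1×(12.5625 − 4.5×1)×0.375 = 3.0234 in²; tension to near edge: (1.4375 − 0.5×1)×0.375 = 0.35156 in². R_n = min(0.6×65×3.0234, 0.6×50×4.7109) + 1.0×65×0.35156 = min(117.91, 141.33) + 22.851 = 140.76 kips. φR_n = 0.75 × 140.76 = 105.6 kips.
Governing: min(189.4, 177.6, 105.6) = 105.6 kips → block shear.

105.6 kips (block shear governs)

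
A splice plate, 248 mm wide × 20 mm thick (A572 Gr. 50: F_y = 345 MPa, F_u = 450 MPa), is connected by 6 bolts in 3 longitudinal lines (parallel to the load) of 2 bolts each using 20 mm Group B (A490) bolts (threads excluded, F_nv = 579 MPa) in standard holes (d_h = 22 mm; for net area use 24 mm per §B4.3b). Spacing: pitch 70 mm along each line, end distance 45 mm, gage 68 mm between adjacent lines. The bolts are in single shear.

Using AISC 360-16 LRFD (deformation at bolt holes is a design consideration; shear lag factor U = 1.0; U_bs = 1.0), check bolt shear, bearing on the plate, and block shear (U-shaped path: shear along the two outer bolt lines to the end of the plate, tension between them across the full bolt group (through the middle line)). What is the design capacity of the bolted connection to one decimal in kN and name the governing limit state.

Bolt shear: A_b = π(20)²/4 = 314.16 mm². φR_n = 0.75 × 579 × 314.16 × 6 × 1 = 818.5 kN.
Bearing (20 mm plate, F_u = 450 MPa): end bolts L_c = 45 − 22/2 = 34, R_n = min(1.2×34×20×450, 2.4×20×20×450) = 367.2 kN/bolt; interior L_c = 70 − 22 = 48, R_n = 432 kN/bolt. φR_n = 0.75 × (3×367.2 + 3×432) = 1798.2 kN.
Block shear: shear path 2×[45+1×70] = 2×115 mm, A_gv = 4600, A_nv = 2×(115 − 1.5×24)×20 = 3160 mm²; tension across gage: (136 − 2×24)×20 = 1760 mm². R_n = min(0.6×450×3160, 0.6×345×4600) + 1.0×450×1760 = min(853.2, 952.2) + 792 = 1645.2 kN. φR_n = 0.75 × 1645.2 = 1233.9 kN.
Governing: min(818.5, 1798.2, 1233.9) = 818.5 kN → bolt shear.

818.5 kN (bolt shear governs)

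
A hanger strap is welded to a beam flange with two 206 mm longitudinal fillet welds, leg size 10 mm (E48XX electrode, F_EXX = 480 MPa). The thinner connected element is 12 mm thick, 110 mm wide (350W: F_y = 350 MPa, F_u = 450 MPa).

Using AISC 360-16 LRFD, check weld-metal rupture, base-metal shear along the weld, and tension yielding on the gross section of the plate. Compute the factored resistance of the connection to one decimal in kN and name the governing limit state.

Weld metal: throat = 0.707×10 = 7.07 mm, L = 2×206 = 412 mm. φR_n = 0.75 × 0.6 × 480 × 7.07 × 412 = 629.2 kN.
Base metal shear (12 mm plate): yield φR_n = 1.0×0.6×350×12×412 = 1038.2 kN; rupture φR_n = 0.75×0.6×450×12×412 = 1001.2 kN; take 1001.2 kN (rupture).
Tension yield (gross): A_g = 110×12 = 1320 mm². φR_n = 0.90 × 350 × 1320 = 415.8 kN.
Governing: min(629.2, 1001.2, 415.8) = 415.8 kN → gross-section yield.

415.8 kN (gross-section yield governs)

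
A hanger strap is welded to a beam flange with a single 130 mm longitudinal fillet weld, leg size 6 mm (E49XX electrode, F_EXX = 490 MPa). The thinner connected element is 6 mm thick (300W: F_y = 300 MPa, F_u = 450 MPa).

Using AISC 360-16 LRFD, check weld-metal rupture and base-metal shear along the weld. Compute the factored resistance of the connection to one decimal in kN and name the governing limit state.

121.6 kN (weld metal governs)

Weld metal: throat = 0.707×6 = 4.242 mm, L = 130 mm. φR_n = 0.75 × 0.6 × 490 × 4.242 × 130 = 121.6 kN.
Base metal shear (6 mm plate): yield φR_n = 1.0×0.6×300×6×130 = 140.4 kN; rupture φR_n = 0.75×0.6×450×6×130 = 158.0 kN; take 140.4 kN (yield).
Governing: min(121.6, 140.4) = 121.6 kN → weld metal.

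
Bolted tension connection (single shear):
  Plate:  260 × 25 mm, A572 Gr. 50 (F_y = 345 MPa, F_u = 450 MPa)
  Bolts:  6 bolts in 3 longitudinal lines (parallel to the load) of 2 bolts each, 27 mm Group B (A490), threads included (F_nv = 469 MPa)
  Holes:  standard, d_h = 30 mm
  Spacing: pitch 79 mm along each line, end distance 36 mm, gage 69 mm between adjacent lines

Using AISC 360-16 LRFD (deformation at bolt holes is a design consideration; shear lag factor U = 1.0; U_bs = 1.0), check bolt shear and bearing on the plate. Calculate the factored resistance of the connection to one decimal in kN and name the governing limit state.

1208.4 kN (bolt shear governs)

Bolt shear: A_b = π(27)²/4 = 572.56 mm². φR_n = 0.75 × 469 × 572.56 × 6 × 1 = 1208.4 kN.
Bearing (25 mm plate, F_u = 450 MPa): end bolts L_c = 36 − 30/2 = 21, R_n = min(1.2×21×25×450, 2.4×27×25×450) = 283.5 kN/bolt; interior L_c = 79 − 30 = 49, R_n = 661.5 kN/bolt. φR_n = 0.75 × (3×283.5 + 3×661.5) = 2126.3 kN.
Governing: min(1208.4, 2126.3) = 1208.4 kN → bolt shear.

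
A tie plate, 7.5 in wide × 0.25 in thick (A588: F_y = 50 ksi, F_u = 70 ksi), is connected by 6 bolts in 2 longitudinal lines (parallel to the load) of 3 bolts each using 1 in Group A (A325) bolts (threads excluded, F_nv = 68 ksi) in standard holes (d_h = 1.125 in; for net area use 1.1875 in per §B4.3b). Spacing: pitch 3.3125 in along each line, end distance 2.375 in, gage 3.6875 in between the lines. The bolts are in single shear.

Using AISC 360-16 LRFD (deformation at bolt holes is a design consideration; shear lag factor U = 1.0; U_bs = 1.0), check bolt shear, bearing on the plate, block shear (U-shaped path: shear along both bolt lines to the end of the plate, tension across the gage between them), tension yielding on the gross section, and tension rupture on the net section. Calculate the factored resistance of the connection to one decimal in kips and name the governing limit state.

Bolt shear: A_b = π(1)²/4 = 0.7854 in². φR_n = 0.75 × 68 × 0.7854 × 6 × 1 = 240.3 kips.
Bearing (0.25 in plate, F_u = 70 ksi): end bolts L_c = 2.375 − 1.125/2 = 1.8125, R_n = min(1.2×1.8125×0.25×70, 2.4×1×0.25×70) = 38.063 kips/bolt; interior L_c = 3.3125 − 1.125 = 2.1875, R_n = 42 kips/bolt. φR_n = 0.75 × (2×38.063 + 4×42) = 183.1 kips.
Block shear: shear path 2×[2.375+2×3.3125] = 2×9 in, A_gv = 4.5, A_nv = 2×(9 − 2.5×1.1875)×0.25 = 3.0156 in²; tension across gage: (3.6875 − 1×1.1875)×0.25 = 0.625 in². R_n = min(0.6×70×3.0156, 0.6×50×4.5) + 1.0×70×0.625 = min(126.66, 135) + 43.75 = 170.41 kips. φR_n = 0.75 × 170.41 = 127.8 kips.
Tension yield (gross): A_g = 7.5×0.25 = 1.875 in². φR_n = 0.90 × 50 × 1.875 = 84.4 kips.
Tension rupture (net): A_n = (7.5 − 2×1.1875)×0.25 = 1.2813 in² (U = 1.0, A_e = A_n). φR_n = 0.75 × 70 × 1.2813 = 67.3 kips.
Governing: min(240.3, 183.1, 127.8, 84.4, 67.3) = 67.3 kips → net-section rupture.

67.3 kips (net-section rupture governs)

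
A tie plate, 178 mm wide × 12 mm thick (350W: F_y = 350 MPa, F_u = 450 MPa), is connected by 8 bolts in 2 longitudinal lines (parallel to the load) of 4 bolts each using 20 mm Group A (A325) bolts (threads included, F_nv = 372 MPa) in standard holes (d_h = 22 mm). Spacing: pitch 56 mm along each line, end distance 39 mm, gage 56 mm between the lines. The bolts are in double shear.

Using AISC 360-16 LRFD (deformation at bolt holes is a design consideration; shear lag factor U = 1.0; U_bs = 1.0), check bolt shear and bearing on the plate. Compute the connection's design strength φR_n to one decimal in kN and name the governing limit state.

1263.6 kN (bearing governs)

Bolt shear: A_b = π(20)²/4 = 314.16 mm². φR_n = 0.75 × 372 × 314.16 × 8 × 2 = 1402.4 kN.
Bearing (12 mm plate, F_u = 450 MPa): end bolts L_c = 39 − 22/2 = 28, R_n = min(1.2×28×12×450, 2.4×20×12×450) = 181.44 kN/bolt; interior L_c = 56 − 22 = 34, R_n = 220.32 kN/bolt. φR_n = 0.75 × (2×181.44 + 6×220.32) = 1263.6 kN.
Governing: min(1402.4, 1263.6) = 1263.6 kN → bearing.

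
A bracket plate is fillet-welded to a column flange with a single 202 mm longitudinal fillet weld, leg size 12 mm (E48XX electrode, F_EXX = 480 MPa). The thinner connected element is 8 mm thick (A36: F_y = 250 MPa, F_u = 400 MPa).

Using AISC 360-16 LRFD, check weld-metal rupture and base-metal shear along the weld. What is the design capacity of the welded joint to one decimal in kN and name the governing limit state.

Weld metal: throat = 0.707×12 = 8.484 mm, L = 202 mm. φR_n = 0.75 × 0.6 × 480 × 8.484 × 202 = 370.2 kN.
Base metal shear (8 mm plate): yield φR_n = 1.0×0.6×250×8×202 = 242.4 kN; rupture φR_n = 0.75×0.6×400×8×202 = 290.9 kN; take 242.4 kN (yield).
Governing: min(370.2, 242.4) = 242.4 kN → base-metal shear.

242.4 kN (base-metal shear governs)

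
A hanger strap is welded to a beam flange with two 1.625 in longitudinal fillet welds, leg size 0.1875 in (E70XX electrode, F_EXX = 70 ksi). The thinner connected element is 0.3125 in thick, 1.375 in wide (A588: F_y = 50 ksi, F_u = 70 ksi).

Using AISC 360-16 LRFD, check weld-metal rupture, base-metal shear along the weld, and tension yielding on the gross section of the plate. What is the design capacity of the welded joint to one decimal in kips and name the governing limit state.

13.6 kips (weld metal governs)

Weld metal: throat = 0.707×0.1875 = 0.13256 in, L = 2×1.625 = 3.25 in. φR_n = 0.75 × 0.6 × 70 × 0.13256 × 3.25 = 13.6 kips.
Base metal shear (0.3125 in plate): yield φR_n = 1.0×0.6×50×0.3125×3.25 = 30.5 kips; rupture φR_n = 0.75×0.6×70×0.3125×3.25 = 32.0 kips; take 30.5 kips (yield).
Tension yield (gross): A_g = 1.375×0.3125 = 0.42969 in². φR_n = 0.90 × 50 × 0.42969 = 19.3 kips.
Governing: min(13.6, 30.5, 19.3) = 13.6 kips → weld metal.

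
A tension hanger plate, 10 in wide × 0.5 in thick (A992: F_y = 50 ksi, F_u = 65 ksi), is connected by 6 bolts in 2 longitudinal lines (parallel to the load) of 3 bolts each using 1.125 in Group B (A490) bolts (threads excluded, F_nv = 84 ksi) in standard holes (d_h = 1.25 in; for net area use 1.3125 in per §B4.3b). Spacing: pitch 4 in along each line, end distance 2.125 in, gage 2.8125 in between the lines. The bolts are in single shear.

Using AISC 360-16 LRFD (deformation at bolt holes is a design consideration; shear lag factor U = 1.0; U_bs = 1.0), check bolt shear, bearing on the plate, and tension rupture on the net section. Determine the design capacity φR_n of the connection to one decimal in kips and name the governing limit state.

Bolt shear: A_b = π(1.125)²/4 = 0.99402 in². φR_n = 0.75 × 84 × 0.99402 × 6 × 1 = 375.7 kips.
Bearing (0.5 in plate, F_u = 65 ksi): end bolts L_c = 2.125 − 1.25/2 = 1.5, R_n = min(1.2×1.5×0.5×65, 2.4×1.125×0.5×65) = 58.5 kips/bolt; interior L_c = 4 − 1.25 = 2.75, R_n = 87.75 kips/bolt. φR_n = 0.75 × (2×58.5 + 4×87.75) = 351.0 kips.
Tension rupture (net): A_n = (10 − 2×1.3125)×0.5 = 3.6875 in² (U = 1.0, A_e = A_n). φR_n = 0.75 × 65 × 3.6875 = 179.8 kips.
Governing: min(375.7, 351.0, 179.8) = 179.8 kips → net-section rupture.

179.8 kips (net-section rupture governs)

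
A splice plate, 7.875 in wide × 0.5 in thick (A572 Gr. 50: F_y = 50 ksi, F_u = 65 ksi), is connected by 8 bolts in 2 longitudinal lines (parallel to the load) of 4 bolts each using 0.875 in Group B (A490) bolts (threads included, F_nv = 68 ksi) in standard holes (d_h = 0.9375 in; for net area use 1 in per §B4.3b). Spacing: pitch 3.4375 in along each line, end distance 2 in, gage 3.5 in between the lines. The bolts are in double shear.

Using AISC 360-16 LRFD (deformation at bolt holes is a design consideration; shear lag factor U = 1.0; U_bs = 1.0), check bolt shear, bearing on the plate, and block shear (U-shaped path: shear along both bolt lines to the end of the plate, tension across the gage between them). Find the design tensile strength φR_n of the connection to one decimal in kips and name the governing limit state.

318.7 kips (block shear governs)

Bolt shear: A_b = π(0.875)²/4 = 0.60132 in². φR_n = 0.75 × 68 × 0.60132 × 8 × 2 = 490.7 kips.
Bearing (0.5 in plate, F_u = 65 ksi): end bolts L_c = 2 − 0.9375/2 = 1.53125, R_n = min(1.2×1.53125×0.5×65, 2.4×0.875×0.5×65) = 59.719 kips/bolt; interior L_c = 3.4375 − 0.9375 = 2.5, R_n = 68.25 kips/bolt. φR_n = 0.75 × (2×59.719 + 6×68.25) = 396.7 kips.
Block shear: shear path 2×[2+3×3.4375] = 2×12.3125 in, A_gv = 12.313, A_nv = 2×(12.3125 − 3.5×1)×0.5 = 8.8125 in²; tension across gage: (3.5 − 1×1)×0.5 = 1.25 in². R_n = min(0.6×65×8.8125, 0.6×50×12.313) + 1.0×65×1.25 = min(343.69, 369.39) + 81.25 = 424.94 kips. φR_n = 0.75 × 424.94 = 318.7 kips.
Governing: min(490.7, 396.7, 318.7) = 318.7 kips → block shear.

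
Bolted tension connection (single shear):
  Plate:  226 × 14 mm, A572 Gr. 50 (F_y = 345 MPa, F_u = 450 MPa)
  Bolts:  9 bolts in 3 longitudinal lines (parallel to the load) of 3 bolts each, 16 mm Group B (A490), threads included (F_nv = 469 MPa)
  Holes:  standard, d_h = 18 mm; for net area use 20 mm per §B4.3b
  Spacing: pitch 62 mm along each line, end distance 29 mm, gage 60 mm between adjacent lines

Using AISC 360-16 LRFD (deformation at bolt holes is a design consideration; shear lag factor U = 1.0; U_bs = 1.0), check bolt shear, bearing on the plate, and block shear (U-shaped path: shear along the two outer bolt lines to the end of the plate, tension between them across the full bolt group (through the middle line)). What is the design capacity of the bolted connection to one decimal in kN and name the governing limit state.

Bolt shear: A_b = π(16)²/4 = 201.06 mm². φR_n = 0.75 × 469 × 201.06 × 9 × 1 = 636.5 kN.
Bearing (14 mm plate, F_u = 450 MPa): end bolts L_c = 29 − 18/2 = 20, R_n = min(1.2×20×14×450, 2.4×16×14×450) = 151.2 kN/bolt; interior L_c = 62 − 18 = 44, R_n = 241.92 kN/bolt. φR_n = 0.75 × (3×151.2 + 6×241.92) = 1428.8 kN.
Block shear: shear path 2×[29+2×62] = 2×153 mm, A_gv = 4284, A_nv = 2×(153 − 2.5×20)×14 = 2884 mm²; tension across gage: (120 − 2×20)×14 = 1120 mm². R_n = min(0.6×450×2884, 0.6×345×4284) + 1.0×450×1120 = min(778.68, 886.79) + 504 = 1282.7 kN. φR_n = 0.75 × 1282.7 = 962.0 kN.
Governing: min(636.5, 1428.8, 962.0) = 636.5 kN → bolt shear.

636.5 kN (bolt shear governs)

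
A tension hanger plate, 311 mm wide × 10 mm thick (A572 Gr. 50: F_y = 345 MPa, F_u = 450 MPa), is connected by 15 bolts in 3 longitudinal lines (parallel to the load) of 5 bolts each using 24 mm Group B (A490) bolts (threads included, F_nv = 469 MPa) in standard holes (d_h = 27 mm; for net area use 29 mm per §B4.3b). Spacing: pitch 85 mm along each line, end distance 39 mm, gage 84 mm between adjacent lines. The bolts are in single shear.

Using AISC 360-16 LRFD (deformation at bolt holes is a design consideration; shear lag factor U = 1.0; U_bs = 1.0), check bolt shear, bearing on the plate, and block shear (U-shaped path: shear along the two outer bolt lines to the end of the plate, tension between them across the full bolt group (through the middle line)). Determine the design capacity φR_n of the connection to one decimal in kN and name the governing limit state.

1377.7 kN (block shear governs)

Bolt shear: A_b = π(24)²/4 = 452.39 mm². φR_n = 0.75 × 469 × 452.39 × 15 × 1 = 2386.9 kN.
Bearing (10 mm plate, F_u = 450 MPa): end bolts L_c = 39 − 27/2 = 25.5, R_n = min(1.2×25.5×10×450, 2.4×24×10×450) = 137.7 kN/bolt; interior L_c = 85 − 27 = 58, R_n = 259.2 kN/bolt. φR_n = 0.75 × (3×137.7 + 12×259.2) = 2642.6 kN.
Block shear: shear path 2×[39+4×85] = 2×379 mm, A_gv = 7580, A_nv = 2×(379 − 4.5×29)×10 = 4970 mm²; tension across gage: (168 − 2×29)×10 = 1100 mm². R_n = min(0.6×450×4970, 0.6×345×7580) + 1.0×450×1100 = min(1341.9, 1569.1) + 495 = 1836.9 kN. φR_n = 0.75 × 1836.9 = 1377.7 kN.
Governing: min(2386.9, 2642.6, 1377.7) = 1377.7 kN → block shear.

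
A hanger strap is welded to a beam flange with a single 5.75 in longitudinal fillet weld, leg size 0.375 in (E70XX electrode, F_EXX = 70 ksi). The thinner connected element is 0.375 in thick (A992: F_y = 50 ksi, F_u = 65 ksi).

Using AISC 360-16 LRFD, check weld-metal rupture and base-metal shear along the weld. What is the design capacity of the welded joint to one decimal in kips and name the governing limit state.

Weld metal: throat = 0.707×0.375 = 0.26513 in, L = 5.75 in. φR_n = 0.75 × 0.6 × 70 × 0.26513 × 5.75 = 48.0 kips.
Base metal shear (0.375 in plate): yield φR_n = 1.0×0.6×50×0.375×5.75 = 64.7 kips; rupture φR_n = 0.75×0.6×65×0.375×5.75 = 63.1 kips; take 63.1 kips (rupture).
Governing: min(48.0, 63.1) = 48.0 kips → weld metal.

48.0 kips (weld metal governs)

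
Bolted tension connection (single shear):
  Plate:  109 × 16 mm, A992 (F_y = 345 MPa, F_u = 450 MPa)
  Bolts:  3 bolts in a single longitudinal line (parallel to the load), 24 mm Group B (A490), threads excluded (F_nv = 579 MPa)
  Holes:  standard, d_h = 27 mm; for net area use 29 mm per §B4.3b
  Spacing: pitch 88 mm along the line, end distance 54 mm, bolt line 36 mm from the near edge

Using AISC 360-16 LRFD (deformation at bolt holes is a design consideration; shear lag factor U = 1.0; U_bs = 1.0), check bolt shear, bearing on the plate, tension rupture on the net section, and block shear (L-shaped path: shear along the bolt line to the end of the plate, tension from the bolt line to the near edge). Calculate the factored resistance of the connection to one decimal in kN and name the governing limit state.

Bolt shear: A_b = π(24)²/4 = 452.39 mm². φR_n = 0.75 × 579 × 452.39 × 3 × 1 = 589.4 kN.
Bearing (16 mm plate, F_u = 450 MPa): end bolts L_c = 54 − 27/2 = 40.5, R_n = min(1.2×40.5×16×450, 2.4×24×16×450) = 349.92 kN/bolt; interior L_c = 88 − 27 = 61, R_n = 414.72 kN/bolt. φR_n = 0.75 × (1×349.92 + 2×414.72) = 884.5 kN.
Tension rupture (net): A_n = (109 − 1×29)×16 = 1280 mm² (U = 1.0, A_e = A_n). φR_n = 0.75 × 450 × 1280 = 432.0 kN.
Block shear: shear path 1×[54+2×88] = 1×230 mm, A_gv = 3680, A_nv = 1×(230 − 2.5×29)×16 = 2520 mm²; tension to near edge: (36 − 0.5×29)×16 = 344 mm². R_n = min(0.6×450×2520, 0.6×345×3680) + 1.0×450×344 = min(680.4, 761.76) + 154.8 = 835.2 kN. φR_n = 0.75 × 835.2 = 626.4 kN.
Governing: min(589.4, 884.5, 432.0, 626.4) = 432.0 kN → net-section rupture.

432.0 kN (net-section rupture governs)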